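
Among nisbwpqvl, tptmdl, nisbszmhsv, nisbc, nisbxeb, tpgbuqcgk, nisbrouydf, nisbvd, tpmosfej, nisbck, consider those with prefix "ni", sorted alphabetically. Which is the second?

DFS of the "ni" subtree visits, in order: "nisbc", "nisbck", "nisbrouydf", "nisbszmhsv", "nisbvd", "nisbwpqvl", "nisbxeb"
The 2nd is nisbck.

nisbck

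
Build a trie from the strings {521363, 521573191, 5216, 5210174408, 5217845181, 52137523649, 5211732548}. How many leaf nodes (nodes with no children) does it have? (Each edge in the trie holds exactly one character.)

Leaves are exactly the stored words that no other stored word extends.
Those words: "5210174408", "5211732548", "521363", "52137523649", "521573191", "5216", "5217845181"
Leaf count: 7

7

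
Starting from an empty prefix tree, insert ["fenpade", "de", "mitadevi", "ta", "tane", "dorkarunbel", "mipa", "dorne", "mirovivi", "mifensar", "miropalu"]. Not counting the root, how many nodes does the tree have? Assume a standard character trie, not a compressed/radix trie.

51

Insert word by word; a character creates a node only if that edge doesn't already exist:
  "fenpade" → 7 new (f, e, n, p, a, d, e)
  "de" → 2 new (d, e)
  "mitadevi" → 8 new (m, i, t, a, d, e, v, i)
  "ta" → 2 new (t, a)
  "tane" → prefix "ta" already present; 2 new (n, e)
  "dorkarunbel" → prefix "d" already present; 10 new (o, r, k, a, r, u, n, b, e, l)
  "mipa" → prefix "mi" already present; 2 new (p, a)
  "dorne" → prefix "dor" already present; 2 new (n, e)
  "mirovivi" → prefix "mi" already present; 6 new (r, o, v, i, v, i)
  "mifensar" → prefix "mi" already present; 6 new (f, e, n, s, a, r)
  "miropalu" → prefix "miro" already present; 4 new (p, a, l, u)
Total nodes = 7 + 2 + 8 + 2 + 2 + 10 + 2 + 2 + 6 + 6 + 4 = 51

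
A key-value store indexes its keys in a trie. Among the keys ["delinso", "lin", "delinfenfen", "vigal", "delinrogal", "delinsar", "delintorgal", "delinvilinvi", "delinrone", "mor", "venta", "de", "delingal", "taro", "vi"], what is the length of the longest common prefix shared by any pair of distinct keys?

The deepest shared node is where two words last agree before diverging.
e.g. "delinrogal" and "delinrone" share the prefix "delinro" of length 7; no pair shares a longer one.
Longest shared-prefix length: 7

7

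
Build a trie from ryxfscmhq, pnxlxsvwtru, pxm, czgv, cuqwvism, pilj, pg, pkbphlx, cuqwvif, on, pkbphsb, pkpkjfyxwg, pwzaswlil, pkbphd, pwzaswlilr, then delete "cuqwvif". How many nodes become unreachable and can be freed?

1

After clearing the end-marker at "cuqwvif", prune upward until reaching a node still needed by another word.
The suffix "f" (1 node) is used only by "cuqwvif"; the node for "cuqwvi" still has the child "s", so pruning stops there.
Nodes removed: 1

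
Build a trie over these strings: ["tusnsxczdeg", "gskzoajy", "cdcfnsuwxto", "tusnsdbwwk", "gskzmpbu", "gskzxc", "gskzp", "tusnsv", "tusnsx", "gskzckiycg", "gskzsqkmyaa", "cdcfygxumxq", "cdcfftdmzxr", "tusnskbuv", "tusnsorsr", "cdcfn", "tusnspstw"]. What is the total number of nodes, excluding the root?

82

Insert word by word; a character creates a node only if that edge doesn't already exist:
  "tusnsxczdeg" → 11 new (t, u, s, n, s, x, c, z, d, e, g)
  "gskzoajy" → 8 new (g, s, k, z, o, a, j, y)
  "cdcfnsuwxto" → 11 new (c, d, c, f, n, s, u, w, x, t, o)
  "tusnsdbwwk" → prefix "tusns" already present; 5 new (d, b, w, w, k)
  "gskzmpbu" → prefix "gskz" already present; 4 new (m, p, b, u)
  "gskzxc" → prefix "gskz" already present; 2 new (x, c)
  "gskzp" → prefix "gskz" already present; 1 new (p)
  "tusnsv" → prefix "tusns" already present; 1 new (v)
  "tusnsx" → prefix "tusnsx" already present; 0 new (none)
  "gskzckiycg" → prefix "gskz" already present; 6 new (c, k, i, y, c, g)
  "gskzsqkmyaa" → prefix "gskz" already present; 7 new (s, q, k, m, y, a, a)
  "cdcfygxumxq" → prefix "cdcf" already present; 7 new (y, g, x, u, m, x, q)
  "cdcfftdmzxr" → prefix "cdcf" already present; 7 new (f, t, d, m, z, x, r)
  "tusnskbuv" → prefix "tusns" already present; 4 new (k, b, u, v)
  "tusnsorsr" → prefix "tusns" already present; 4 new (o, r, s, r)
  "cdcfn" → prefix "cdcfn" already present; 0 new (none)
  "tusnspstw" → prefix "tusns" already present; 4 new (p, s, t, w)
Total nodes = 11 + 8 + 11 + 5 + 4 + 2 + 1 + 1 + 0 + 6 + 7 + 7 + 7 + 4 + 4 + 0 + 4 = 82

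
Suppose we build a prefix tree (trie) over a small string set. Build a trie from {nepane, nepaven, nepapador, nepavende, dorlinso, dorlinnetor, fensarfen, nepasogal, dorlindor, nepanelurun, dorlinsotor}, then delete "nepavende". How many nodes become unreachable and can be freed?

2

Walk "nepavende" from the leaf back toward the root, removing each node that no remaining word uses.
The suffix "de" (2 nodes) is used only by "nepavende"; "nepaven" is itself a stored word, so pruning stops there.
Nodes removed: 2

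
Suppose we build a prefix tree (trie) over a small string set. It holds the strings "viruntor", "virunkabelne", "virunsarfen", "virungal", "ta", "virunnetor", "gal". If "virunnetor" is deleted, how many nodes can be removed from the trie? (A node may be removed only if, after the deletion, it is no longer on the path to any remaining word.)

After clearing the end-marker at "virunnetor", prune upward until reaching a node still needed by another word.
The suffix "netor" (5 nodes) is used only by "virunnetor"; the node for "virun" still has the child "t", so pruning stops there.
Nodes removed: 5

5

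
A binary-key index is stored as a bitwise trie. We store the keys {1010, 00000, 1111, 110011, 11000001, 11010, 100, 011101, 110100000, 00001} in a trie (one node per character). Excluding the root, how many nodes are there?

33

Count nodes per top-level branch (shared prefixes stored once):
  '0'-branch (00000, 00001, 011101): 11 nodes
  '1'-branch (100, 1010, 11000001, 110011, 11010, 110100000, 1111): 22 nodes
Sum: 33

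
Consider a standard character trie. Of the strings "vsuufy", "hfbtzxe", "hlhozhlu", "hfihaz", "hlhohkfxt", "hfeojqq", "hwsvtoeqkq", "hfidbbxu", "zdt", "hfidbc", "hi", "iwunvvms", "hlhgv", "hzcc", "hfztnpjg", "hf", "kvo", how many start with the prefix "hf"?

7

Filter for entries beginning with "hf":
Words under "hf": hf, hfbtzxe, hfeojqq, hfidbbxu, hfidbc, hfihaz, hfztnpjg
Count: 7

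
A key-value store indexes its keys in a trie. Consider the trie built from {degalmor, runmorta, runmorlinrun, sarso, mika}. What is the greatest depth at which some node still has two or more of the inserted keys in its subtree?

Look for the deepest trie node that still has at least two words in its subtree.
"runmorlinrun" and "runmorta" agree on "runmor" (6 characters) before diverging; nothing deeper is shared.
Longest shared-prefix length: 6

6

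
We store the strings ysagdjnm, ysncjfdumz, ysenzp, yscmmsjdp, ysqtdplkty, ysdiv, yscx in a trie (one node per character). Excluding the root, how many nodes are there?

For each word, the new-node count is its length minus the longest prefix already in the trie:
  "ysagdjnm" → 8 new (y, s, a, g, d, j, n, m)
  "ysncjfdumz" → prefix "ys" already present; 8 new (n, c, j, f, d, u, m, z)
  "ysenzp" → prefix "ys" already present; 4 new (e, n, z, p)
  "yscmmsjdp" → prefix "ys" already present; 7 new (c, m, m, s, j, d, p)
  "ysqtdplkty" → prefix "ys" already present; 8 new (q, t, d, p, l, k, t, y)
  "ysdiv" → prefix "ys" already present; 3 new (d, i, v)
  "yscx" → prefix "ysc" already present; 1 new (x)
Total nodes = 8 + 8 + 4 + 7 + 8 + 3 + 1 = 39

39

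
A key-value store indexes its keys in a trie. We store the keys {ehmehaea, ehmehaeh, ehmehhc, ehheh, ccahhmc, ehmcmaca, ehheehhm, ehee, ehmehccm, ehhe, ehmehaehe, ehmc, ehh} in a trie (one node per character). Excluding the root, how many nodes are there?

Trie structure (* marks end of a word):
(root)
├─ c
│  └─ c
│     └─ a
│        └─ h
│           └─ h
│              └─ m
│                 └─ c *
└─ e
   └─ h
      ├─ e
      │  └─ e *
      ├─ h *
      │  └─ e *
      │     ├─ e
      │     │  └─ h
      │     │     └─ h
      │     │        └─ m *
      │     └─ h *
      └─ m
         ├─ c *
         │  └─ m
         │     └─ a
         │        └─ c
         │           └─ a *
         └─ e
            └─ h
               ├─ a
               │  └─ e
               │     ├─ a *
               │     └─ h *
               │        └─ e *
               ├─ c
               │  └─ c
               │     └─ m *
               └─ h
                  └─ c *
Counting every labelled node above: 36.

36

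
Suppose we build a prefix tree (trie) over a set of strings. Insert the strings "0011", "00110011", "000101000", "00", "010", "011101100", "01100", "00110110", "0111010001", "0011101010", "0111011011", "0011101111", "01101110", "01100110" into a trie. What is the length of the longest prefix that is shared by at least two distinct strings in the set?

Equivalently: take the maximum, over all pairs, of their longest common prefix length.
"011101100" and "0111011011" agree on "01110110" (8 characters) before diverging; nothing deeper is shared.
Longest shared-prefix length: 8

8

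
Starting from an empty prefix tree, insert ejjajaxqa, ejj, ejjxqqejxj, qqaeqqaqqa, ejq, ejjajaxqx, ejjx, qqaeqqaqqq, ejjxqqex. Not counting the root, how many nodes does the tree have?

Trace insertions, counting only characters that open a new branch:
  "ejjajaxqa" → 9 new (e, j, j, a, j, a, x, q, a)
  "ejj" → prefix "ejj" already present; 0 new (none)
  "ejjxqqejxj" → prefix "ejj" already present; 7 new (x, q, q, e, j, x, j)
  "qqaeqqaqqa" → 10 new (q, q, a, e, q, q, a, q, q, a)
  "ejq" → prefix "ej" already present; 1 new (q)
  "ejjajaxqx" → prefix "ejjajaxq" already present; 1 new (x)
  "ejjx" → prefix "ejjx" already present; 0 new (none)
  "qqaeqqaqqq" → prefix "qqaeqqaqq" already present; 1 new (q)
  "ejjxqqex" → prefix "ejjxqqe" already present; 1 new (x)
Total nodes = 9 + 0 + 7 + 10 + 1 + 1 + 0 + 1 + 1 = 30

30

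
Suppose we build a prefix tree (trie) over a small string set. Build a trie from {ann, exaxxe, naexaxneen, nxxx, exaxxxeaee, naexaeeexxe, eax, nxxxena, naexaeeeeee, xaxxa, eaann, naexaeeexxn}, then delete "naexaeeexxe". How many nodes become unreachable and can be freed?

A node on "naexaeeexxe"'s path can go only if nothing else ends at it or branches off below it.
The suffix "e" (1 node) is used only by "naexaeeexxe"; the node for "naexaeeexx" still has the child "n", so pruning stops there.
Nodes removed: 1

1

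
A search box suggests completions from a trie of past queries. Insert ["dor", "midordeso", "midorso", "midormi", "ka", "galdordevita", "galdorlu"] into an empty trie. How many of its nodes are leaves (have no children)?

A leaf is a node with no children — equivalently, the end of a word that is not a proper prefix of any other stored word.
Those words: "dor", "galdordevita", "galdorlu", "ka", "midordeso", "midormi", "midorso"
Leaf count: 7

7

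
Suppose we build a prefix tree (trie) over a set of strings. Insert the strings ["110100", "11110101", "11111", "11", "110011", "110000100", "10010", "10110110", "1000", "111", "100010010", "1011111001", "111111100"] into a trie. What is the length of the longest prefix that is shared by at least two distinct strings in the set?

Look for the deepest trie node that still has at least two words in its subtree.
"11111" and "111111100" agree on "11111" (5 characters) before diverging; nothing deeper is shared.
Longest shared-prefix length: 5

5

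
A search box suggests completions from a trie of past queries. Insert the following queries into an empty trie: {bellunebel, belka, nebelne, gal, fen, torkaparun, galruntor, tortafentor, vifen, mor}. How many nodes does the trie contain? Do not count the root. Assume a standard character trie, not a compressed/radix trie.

57

For each word, the new-node count is its length minus the longest prefix already in the trie:
  "bellunebel" → 10 new (b, e, l, l, u, n, e, b, e, l)
  "belka" → prefix "bel" already present; 2 new (k, a)
  "nebelne" → 7 new (n, e, b, e, l, n, e)
  "gal" → 3 new (g, a, l)
  "fen" → 3 new (f, e, n)
  "torkaparun" → 10 new (t, o, r, k, a, p, a, r, u, n)
  "galruntor" → prefix "gal" already present; 6 new (r, u, n, t, o, r)
  "tortafentor" → prefix "tor" already present; 8 new (t, a, f, e, n, t, o, r)
  "vifen" → 5 new (v, i, f, e, n)
  "mor" → 3 new (m, o, r)
Total nodes = 10 + 2 + 7 + 3 + 3 + 10 + 6 + 8 + 5 + 3 = 57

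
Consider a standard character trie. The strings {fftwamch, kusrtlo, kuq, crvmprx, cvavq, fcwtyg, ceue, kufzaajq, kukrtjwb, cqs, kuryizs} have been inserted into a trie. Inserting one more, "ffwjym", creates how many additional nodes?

The longest prefix of "ffwjym" already in the trie is "ff" (length 2).
Each of the 4 remaining characters creates one node.

4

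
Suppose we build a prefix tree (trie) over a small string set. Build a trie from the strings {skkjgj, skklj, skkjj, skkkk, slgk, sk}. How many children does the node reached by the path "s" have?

2

Walk "s" from the root, arriving at one node.
Distinct next characters after "s": k, l.
That node has 2 child edges.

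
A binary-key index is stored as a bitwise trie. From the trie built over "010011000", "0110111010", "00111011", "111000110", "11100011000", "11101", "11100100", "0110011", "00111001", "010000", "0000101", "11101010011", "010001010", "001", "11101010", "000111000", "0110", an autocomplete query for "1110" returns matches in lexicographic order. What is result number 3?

11100100

DFS of the "1110" subtree visits, in order: "111000110", "11100011000", "11100100", "11101", "11101010", "11101010011"
The 3rd is 11100100.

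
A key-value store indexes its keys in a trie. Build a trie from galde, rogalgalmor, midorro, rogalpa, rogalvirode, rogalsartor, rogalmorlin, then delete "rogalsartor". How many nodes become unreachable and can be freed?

6

Walk "rogalsartor" from the leaf back toward the root, removing each node that no remaining word uses.
The suffix "sartor" (6 nodes) is used only by "rogalsartor"; the node for "rogal" still has the child "g", so pruning stops there.
Nodes removed: 6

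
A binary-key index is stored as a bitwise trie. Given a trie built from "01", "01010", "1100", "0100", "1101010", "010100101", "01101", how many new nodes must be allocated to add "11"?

0

"11" is already a full path in the trie; only an end-marker is added.
No new nodes are needed: 0.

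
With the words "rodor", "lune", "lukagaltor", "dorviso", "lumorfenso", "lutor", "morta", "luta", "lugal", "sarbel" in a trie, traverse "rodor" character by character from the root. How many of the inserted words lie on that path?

Walk "rodor" from the root; an end-of-word marker is hit whenever a stored word is a prefix of "rodor".
Prefixes of the query that are stored words: "rodor"
Count: 1

1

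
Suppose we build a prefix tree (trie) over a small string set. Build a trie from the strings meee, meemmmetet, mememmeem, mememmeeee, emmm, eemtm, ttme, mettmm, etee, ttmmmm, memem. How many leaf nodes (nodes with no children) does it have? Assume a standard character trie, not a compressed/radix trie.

10

A leaf is a node with no children — equivalently, the end of a word that is not a proper prefix of any other stored word.
Those words: "eemtm", "emmm", "etee", "meee", "meemmmetet", "mememmeeee", "mememmeem", "mettmm", "ttme", "ttmmmm"
Leaf count: 10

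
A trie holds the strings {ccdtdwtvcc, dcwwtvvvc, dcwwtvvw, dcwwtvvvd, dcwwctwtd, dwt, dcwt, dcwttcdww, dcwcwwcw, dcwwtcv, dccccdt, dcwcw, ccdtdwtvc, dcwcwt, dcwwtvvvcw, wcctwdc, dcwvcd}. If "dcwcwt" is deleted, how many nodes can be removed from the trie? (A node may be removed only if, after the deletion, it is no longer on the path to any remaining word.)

After clearing the end-marker at "dcwcwt", prune upward until reaching a node still needed by another word.
The suffix "t" (1 node) is used only by "dcwcwt"; the node for "dcwcw" still has the child "w", so pruning stops there.
Nodes removed: 1

1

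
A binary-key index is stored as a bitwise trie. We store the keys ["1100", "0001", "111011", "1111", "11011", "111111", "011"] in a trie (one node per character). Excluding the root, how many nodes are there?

19

For each word, the new-node count is its length minus the longest prefix already in the trie:
  "1100" → 4 new (1, 1, 0, 0)
  "0001" → 4 new (0, 0, 0, 1)
  "111011" → prefix "11" already present; 4 new (1, 0, 1, 1)
  "1111" → prefix "111" already present; 1 new (1)
  "11011" → prefix "110" already present; 2 new (1, 1)
  "111111" → prefix "1111" already present; 2 new (1, 1)
  "011" → prefix "0" already present; 2 new (1, 1)
Total nodes = 4 + 4 + 4 + 1 + 2 + 2 + 2 = 19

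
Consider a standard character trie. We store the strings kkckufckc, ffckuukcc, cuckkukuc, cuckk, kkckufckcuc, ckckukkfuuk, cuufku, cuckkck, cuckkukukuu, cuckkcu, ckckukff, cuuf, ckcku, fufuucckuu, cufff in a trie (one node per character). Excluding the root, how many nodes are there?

Insert word by word; a character creates a node only if that edge doesn't already exist:
  "kkckufckc" → 9 new (k, k, c, k, u, f, c, k, c)
  "ffckuukcc" → 9 new (f, f, c, k, u, u, k, c, c)
  "cuckkukuc" → 9 new (c, u, c, k, k, u, k, u, c)
  "cuckk" → prefix "cuckk" already present; 0 new (none)
  "kkckufckcuc" → prefix "kkckufckc" already present; 2 new (u, c)
  "ckckukkfuuk" → prefix "c" already present; 10 new (k, c, k, u, k, k, f, u, u, k)
  "cuufku" → prefix "cu" already present; 4 new (u, f, k, u)
  "cuckkck" → prefix "cuckk" already present; 2 new (c, k)
  "cuckkukukuu" → prefix "cuckkuku" already present; 3 new (k, u, u)
  "cuckkcu" → prefix "cuckkc" already present; 1 new (u)
  "ckckukff" → prefix "ckckuk" already present; 2 new (f, f)
  "cuuf" → prefix "cuuf" already present; 0 new (none)
  "ckcku" → prefix "ckcku" already present; 0 new (none)
  "fufuucckuu" → prefix "f" already present; 9 new (u, f, u, u, c, c, k, u, u)
  "cufff" → prefix "cu" already present; 3 new (f, f, f)
Total nodes = 9 + 9 + 9 + 0 + 2 + 10 + 4 + 2 + 3 + 1 + 2 + 0 + 0 + 9 + 3 = 63

63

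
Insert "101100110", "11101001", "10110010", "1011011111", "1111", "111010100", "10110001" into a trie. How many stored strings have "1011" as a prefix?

Walk to "1011"; the words in its subtree are exactly those with that prefix.
Words under "1011": 10110001, 10110010, 101100110, 1011011111
Count: 4

4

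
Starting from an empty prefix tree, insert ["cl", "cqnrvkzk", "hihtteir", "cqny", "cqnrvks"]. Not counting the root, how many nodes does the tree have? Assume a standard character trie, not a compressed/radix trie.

19

Count nodes per top-level branch (shared prefixes stored once):
  'c'-branch (cl, cqnrvks, cqnrvkzk, cqny): 11 nodes
  'h'-branch (hihtteir): 8 nodes
Sum: 19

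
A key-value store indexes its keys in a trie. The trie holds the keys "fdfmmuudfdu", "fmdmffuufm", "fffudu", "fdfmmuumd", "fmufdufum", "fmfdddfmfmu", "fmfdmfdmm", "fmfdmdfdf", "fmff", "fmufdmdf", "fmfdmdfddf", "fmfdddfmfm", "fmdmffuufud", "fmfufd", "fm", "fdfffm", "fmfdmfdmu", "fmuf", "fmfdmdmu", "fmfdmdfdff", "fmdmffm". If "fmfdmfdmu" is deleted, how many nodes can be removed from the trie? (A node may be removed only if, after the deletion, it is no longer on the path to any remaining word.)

After clearing the end-marker at "fmfdmfdmu", prune upward until reaching a node still needed by another word.
The suffix "u" (1 node) is used only by "fmfdmfdmu"; the node for "fmfdmfdm" still has the child "m", so pruning stops there.
Nodes removed: 1

1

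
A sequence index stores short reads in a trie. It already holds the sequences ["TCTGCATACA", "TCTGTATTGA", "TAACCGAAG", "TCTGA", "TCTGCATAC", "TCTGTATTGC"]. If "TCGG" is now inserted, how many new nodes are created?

2

The longest prefix of "TCGG" already in the trie is "TC" (length 2).
New nodes needed: |"TCGG"| − 2 = 4 − 2 = 2.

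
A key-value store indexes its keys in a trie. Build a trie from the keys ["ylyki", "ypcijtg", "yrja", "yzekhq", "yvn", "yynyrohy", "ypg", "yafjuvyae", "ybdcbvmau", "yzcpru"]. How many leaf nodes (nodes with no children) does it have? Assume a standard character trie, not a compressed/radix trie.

10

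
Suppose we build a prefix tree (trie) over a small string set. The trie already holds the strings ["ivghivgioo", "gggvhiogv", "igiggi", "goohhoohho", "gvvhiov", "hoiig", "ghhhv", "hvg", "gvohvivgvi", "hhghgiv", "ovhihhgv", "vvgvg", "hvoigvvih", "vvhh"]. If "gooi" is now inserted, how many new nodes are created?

1

Walking "gooi" from the root, the first 3 characters ("goo") follow existing edges; "i" is the first miss.
Each of the 1 remaining characters creates one node.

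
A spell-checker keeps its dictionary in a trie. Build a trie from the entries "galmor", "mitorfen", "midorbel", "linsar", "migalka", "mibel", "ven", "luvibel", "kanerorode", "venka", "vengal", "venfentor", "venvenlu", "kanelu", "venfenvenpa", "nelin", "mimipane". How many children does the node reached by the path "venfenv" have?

The children of the "venfenv" node are the distinct next characters among strings starting with "venfenv".
Distinct next characters after "venfenv": e.
That node has 1 child edge.

1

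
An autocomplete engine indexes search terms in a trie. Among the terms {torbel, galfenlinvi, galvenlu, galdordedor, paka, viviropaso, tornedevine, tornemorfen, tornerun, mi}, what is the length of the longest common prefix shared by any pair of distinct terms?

5

The deepest shared node is where two words last agree before diverging.
e.g. "tornedevine" and "tornemorfen" share the prefix "torne" of length 5; no pair shares a longer one.
Longest shared-prefix length: 5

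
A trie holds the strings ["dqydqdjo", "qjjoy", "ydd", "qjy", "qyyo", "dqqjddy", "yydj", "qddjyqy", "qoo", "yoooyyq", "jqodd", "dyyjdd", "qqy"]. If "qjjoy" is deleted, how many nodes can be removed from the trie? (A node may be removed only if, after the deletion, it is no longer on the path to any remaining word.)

Walk "qjjoy" from the leaf back toward the root, removing each node that no remaining word uses.
The suffix "joy" (3 nodes) is used only by "qjjoy"; the node for "qj" still has the child "y", so pruning stops there.
Nodes removed: 3

3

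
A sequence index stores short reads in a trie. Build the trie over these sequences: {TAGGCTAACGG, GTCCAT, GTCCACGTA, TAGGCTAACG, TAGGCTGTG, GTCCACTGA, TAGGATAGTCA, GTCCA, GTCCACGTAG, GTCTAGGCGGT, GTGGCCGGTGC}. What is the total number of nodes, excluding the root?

52

For each word, the new-node count is its length minus the longest prefix already in the trie:
  "TAGGCTAACGG" → 11 new (T, A, G, G, C, T, A, A, C, G, G)
  "GTCCAT" → 6 new (G, T, C, C, A, T)
  "GTCCACGTA" → prefix "GTCCA" already present; 4 new (C, G, T, A)
  "TAGGCTAACG" → prefix "TAGGCTAACG" already present; 0 new (none)
  "TAGGCTGTG" → prefix "TAGGCT" already present; 3 new (G, T, G)
  "GTCCACTGA" → prefix "GTCCAC" already present; 3 new (T, G, A)
  "TAGGATAGTCA" → prefix "TAGG" already present; 7 new (A, T, A, G, T, C, A)
  "GTCCA" → prefix "GTCCA" already present; 0 new (none)
  "GTCCACGTAG" → prefix "GTCCACGTA" already present; 1 new (G)
  "GTCTAGGCGGT" → prefix "GTC" already present; 8 new (T, A, G, G, C, G, G, T)
  "GTGGCCGGTGC" → prefix "GT" already present; 9 new (G, G, C, C, G, G, T, G, C)
Total nodes = 11 + 6 + 4 + 0 + 3 + 3 + 7 + 0 + 1 + 8 + 9 = 52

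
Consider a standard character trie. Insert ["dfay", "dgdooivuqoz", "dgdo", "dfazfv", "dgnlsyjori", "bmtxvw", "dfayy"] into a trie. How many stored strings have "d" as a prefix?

6

Walk to "d"; the words in its subtree are exactly those with that prefix.
Words under "d": dfay, dfayy, dfazfv, dgdo, dgdooivuqoz, dgnlsyjori
Count: 6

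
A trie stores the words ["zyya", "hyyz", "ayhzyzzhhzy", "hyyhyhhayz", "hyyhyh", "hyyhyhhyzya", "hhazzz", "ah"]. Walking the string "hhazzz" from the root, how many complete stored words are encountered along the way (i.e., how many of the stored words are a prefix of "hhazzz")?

Walk "hhazzz" from the root; an end-of-word marker is hit whenever a stored word is a prefix of "hhazzz".
Prefixes of the query that are stored words: "hhazzz"
Count: 1

1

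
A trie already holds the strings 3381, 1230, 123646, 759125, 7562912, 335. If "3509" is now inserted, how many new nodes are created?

3

Walking "3509" from the root, the first 1 characters ("3") follow existing edges; "5" is the first miss.
New nodes needed: |"3509"| − 1 = 4 − 1 = 3.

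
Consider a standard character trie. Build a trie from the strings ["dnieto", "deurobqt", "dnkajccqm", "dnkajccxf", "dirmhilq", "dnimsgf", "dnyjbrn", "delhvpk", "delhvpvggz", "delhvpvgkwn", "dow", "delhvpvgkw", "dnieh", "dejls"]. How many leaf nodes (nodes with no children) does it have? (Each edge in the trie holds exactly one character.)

Leaves are exactly the stored words that no other stored word extends.
Those words: "dejls", "delhvpk", "delhvpvggz", "delhvpvgkwn", "deurobqt", "dirmhilq", "dnieh", "dnieto", "dnimsgf", "dnkajccqm", "dnkajccxf", "dnyjbrn", "dow"
Leaf count: 13

13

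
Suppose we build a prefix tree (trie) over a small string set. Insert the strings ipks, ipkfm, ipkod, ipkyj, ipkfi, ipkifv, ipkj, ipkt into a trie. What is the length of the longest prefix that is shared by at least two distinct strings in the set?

Equivalently: take the maximum, over all pairs, of their longest common prefix length.
e.g. "ipkfi" and "ipkfm" share the prefix "ipkf" of length 4; no pair shares a longer one.
Longest shared-prefix length: 4

4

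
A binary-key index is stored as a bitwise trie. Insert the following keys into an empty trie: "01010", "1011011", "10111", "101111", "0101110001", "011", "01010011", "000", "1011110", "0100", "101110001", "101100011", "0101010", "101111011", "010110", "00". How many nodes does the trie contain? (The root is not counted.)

For each word, the new-node count is its length minus the longest prefix already in the trie:
  "01010" → 5 new (0, 1, 0, 1, 0)
  "1011011" → 7 new (1, 0, 1, 1, 0, 1, 1)
  "10111" → prefix "1011" already present; 1 new (1)
  "101111" → prefix "10111" already present; 1 new (1)
  "0101110001" → prefix "0101" already present; 6 new (1, 1, 0, 0, 0, 1)
  "011" → prefix "01" already present; 1 new (1)
  "01010011" → prefix "01010" already present; 3 new (0, 1, 1)
  "000" → prefix "0" already present; 2 new (0, 0)
  "1011110" → prefix "101111" already present; 1 new (0)
  "0100" → prefix "010" already present; 1 new (0)
  "101110001" → prefix "10111" already present; 4 new (0, 0, 0, 1)
  "101100011" → prefix "10110" already present; 4 new (0, 0, 1, 1)
  "0101010" → prefix "01010" already present; 2 new (1, 0)
  "101111011" → prefix "1011110" already present; 2 new (1, 1)
  "010110" → prefix "01011" already present; 1 new (0)
  "00" → prefix "00" already present; 0 new (none)
Total nodes = 5 + 7 + 1 + 1 + 6 + 1 + 3 + 2 + 1 + 1 + 4 + 4 + 2 + 2 + 1 + 0 = 41

41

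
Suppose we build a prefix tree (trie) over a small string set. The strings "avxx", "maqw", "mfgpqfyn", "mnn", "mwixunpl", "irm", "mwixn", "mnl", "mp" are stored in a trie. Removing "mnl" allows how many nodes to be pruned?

1

Walk "mnl" from the leaf back toward the root, removing each node that no remaining word uses.
The suffix "l" (1 node) is used only by "mnl"; the node for "mn" still has the child "n", so pruning stops there.
Nodes removed: 1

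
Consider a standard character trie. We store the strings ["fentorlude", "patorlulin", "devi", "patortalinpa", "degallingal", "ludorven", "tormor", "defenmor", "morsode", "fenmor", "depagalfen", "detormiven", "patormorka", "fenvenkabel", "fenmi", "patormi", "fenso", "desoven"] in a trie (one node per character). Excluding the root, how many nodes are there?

Count nodes per top-level branch (shared prefixes stored once):
  'd'-branch (defenmor, degallingal, depagalfen, desoven, detormiven, devi): 40 nodes
  'f'-branch (fenmi, fenmor, fenso, fentorlude, fenvenkabel): 24 nodes
  'l'-branch (ludorven): 8 nodes
  'm'-branch (morsode): 7 nodes
  'p'-branch (patorlulin, patormi, patormorka, patortalinpa): 23 nodes
  't'-branch (tormor): 6 nodes
Sum: 108

108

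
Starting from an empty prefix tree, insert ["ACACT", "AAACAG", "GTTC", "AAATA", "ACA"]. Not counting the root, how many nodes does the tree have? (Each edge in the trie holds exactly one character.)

16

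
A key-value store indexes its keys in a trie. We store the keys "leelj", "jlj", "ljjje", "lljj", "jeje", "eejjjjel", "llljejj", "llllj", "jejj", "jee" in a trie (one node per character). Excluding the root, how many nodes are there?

35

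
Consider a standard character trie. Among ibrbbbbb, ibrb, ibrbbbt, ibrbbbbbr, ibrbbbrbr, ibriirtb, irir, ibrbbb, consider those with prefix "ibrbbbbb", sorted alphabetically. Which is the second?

DFS of the "ibrbbbbb" subtree visits, in order: "ibrbbbbb", "ibrbbbbbr"
Position 2: ibrbbbbbr

ibrbbbbbr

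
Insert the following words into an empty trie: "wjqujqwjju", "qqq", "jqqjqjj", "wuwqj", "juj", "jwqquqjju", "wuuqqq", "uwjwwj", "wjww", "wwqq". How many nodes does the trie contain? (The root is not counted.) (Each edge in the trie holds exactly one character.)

For each word, the new-node count is its length minus the longest prefix already in the trie:
  "wjqujqwjju" → 10 new (w, j, q, u, j, q, w, j, j, u)
  "qqq" → 3 new (q, q, q)
  "jqqjqjj" → 7 new (j, q, q, j, q, j, j)
  "wuwqj" → prefix "w" already present; 4 new (u, w, q, j)
  "juj" → prefix "j" already present; 2 new (u, j)
  "jwqquqjju" → prefix "j" already present; 8 new (w, q, q, u, q, j, j, u)
  "wuuqqq" → prefix "wu" already present; 4 new (u, q, q, q)
  "uwjwwj" → 6 new (u, w, j, w, w, j)
  "wjww" → prefix "wj" already present; 2 new (w, w)
  "wwqq" → prefix "w" already present; 3 new (w, q, q)
Total nodes = 10 + 3 + 7 + 4 + 2 + 8 + 4 + 6 + 2 + 3 = 49

49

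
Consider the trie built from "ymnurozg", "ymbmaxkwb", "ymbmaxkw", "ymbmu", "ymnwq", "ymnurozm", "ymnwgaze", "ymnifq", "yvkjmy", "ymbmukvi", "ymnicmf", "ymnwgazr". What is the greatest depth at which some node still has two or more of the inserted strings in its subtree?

8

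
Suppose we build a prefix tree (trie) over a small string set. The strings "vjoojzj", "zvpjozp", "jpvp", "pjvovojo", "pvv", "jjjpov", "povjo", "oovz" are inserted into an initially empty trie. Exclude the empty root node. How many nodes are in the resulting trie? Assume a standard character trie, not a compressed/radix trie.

Count nodes per top-level branch (shared prefixes stored once):
  'j'-branch (jjjpov, jpvp): 9 nodes
  'o'-branch (oovz): 4 nodes
  'p'-branch (pjvovojo, povjo, pvv): 14 nodes
  'v'-branch (vjoojzj): 7 nodes
  'z'-branch (zvpjozp): 7 nodes
Sum: 41

41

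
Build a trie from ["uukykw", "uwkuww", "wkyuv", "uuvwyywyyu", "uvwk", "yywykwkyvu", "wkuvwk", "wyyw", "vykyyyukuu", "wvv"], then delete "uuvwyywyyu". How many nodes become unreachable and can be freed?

8

A node on "uuvwyywyyu"'s path can go only if nothing else ends at it or branches off below it.
The suffix "vwyywyyu" (8 nodes) is used only by "uuvwyywyyu"; the node for "uu" still has the child "k", so pruning stops there.
Nodes removed: 8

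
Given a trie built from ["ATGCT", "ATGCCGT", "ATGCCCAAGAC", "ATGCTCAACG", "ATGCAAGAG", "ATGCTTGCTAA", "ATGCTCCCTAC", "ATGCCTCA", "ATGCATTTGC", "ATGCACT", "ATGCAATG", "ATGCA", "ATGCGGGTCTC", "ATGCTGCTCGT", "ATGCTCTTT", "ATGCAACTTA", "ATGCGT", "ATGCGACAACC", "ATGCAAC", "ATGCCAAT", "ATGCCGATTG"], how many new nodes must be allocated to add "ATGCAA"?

0

Every character of "ATGCAA" already lies on an existing path (it is a prefix of some stored word).
No new nodes are needed: 0.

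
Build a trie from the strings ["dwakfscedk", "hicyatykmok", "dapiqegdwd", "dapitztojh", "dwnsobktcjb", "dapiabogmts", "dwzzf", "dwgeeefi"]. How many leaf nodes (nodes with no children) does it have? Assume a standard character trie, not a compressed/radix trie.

8

Leaves are exactly the stored words that no other stored word extends.
Those words: "dapiabogmts", "dapiqegdwd", "dapitztojh", "dwakfscedk", "dwgeeefi", "dwnsobktcjb", "dwzzf", "hicyatykmok"
Leaf count: 8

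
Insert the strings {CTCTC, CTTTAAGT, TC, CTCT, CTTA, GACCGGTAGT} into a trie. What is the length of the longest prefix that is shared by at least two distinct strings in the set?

The deepest shared node is where two words last agree before diverging.
e.g. "CTCT" and "CTCTC" share the prefix "CTCT" of length 4; no pair shares a longer one.
Longest shared-prefix length: 4

4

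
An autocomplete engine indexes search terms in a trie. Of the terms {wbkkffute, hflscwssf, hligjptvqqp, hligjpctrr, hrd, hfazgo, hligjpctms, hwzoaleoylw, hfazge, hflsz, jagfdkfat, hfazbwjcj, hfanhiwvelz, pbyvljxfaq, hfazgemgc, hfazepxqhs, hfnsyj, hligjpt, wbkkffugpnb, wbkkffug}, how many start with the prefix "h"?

Walk to "h"; the words in its subtree are exactly those with that prefix.
Matches: "hfanhiwvelz", "hfazbwjcj", "hfazepxqhs", "hfazge", "hfazgemgc", "hfazgo", "hflscwssf", "hflsz", "hfnsyj", "hligjpctms", "hligjpctrr", "hligjpt", "hligjptvqqp", "hrd", "hwzoaleoylw"
Count: 15

15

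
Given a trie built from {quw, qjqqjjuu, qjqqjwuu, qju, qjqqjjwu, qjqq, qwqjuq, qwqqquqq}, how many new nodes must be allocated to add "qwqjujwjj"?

4

"qwqju" is already a path in the trie; the remaining "jwjj" must be added.
New nodes needed: |"qwqjujwjj"| − 5 = 9 − 5 = 4.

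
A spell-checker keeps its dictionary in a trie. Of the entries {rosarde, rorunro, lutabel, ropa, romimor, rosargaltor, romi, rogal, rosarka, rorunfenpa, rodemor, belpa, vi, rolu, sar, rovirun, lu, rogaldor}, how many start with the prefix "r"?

Filter for entries beginning with "r":
Words under "r": rodemor, rogal, rogaldor, rolu, romi, romimor, ropa, rorunfenpa, rorunro, rosarde, rosargaltor, rosarka, rovirun
Count: 13

13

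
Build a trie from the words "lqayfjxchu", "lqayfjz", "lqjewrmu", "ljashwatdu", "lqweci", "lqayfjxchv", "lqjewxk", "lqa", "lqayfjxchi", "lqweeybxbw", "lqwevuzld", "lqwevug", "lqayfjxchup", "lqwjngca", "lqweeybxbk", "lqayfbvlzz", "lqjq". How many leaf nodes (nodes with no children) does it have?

Leaves are exactly the stored words that no other stored word extends.
Those words: "ljashwatdu", "lqayfbvlzz", "lqayfjxchi", "lqayfjxchup", "lqayfjxchv", "lqayfjz", "lqjewrmu", "lqjewxk", "lqjq", "lqweci", "lqweeybxbk", "lqweeybxbw", "lqwevug", "lqwevuzld", "lqwjngca"
Leaf count: 15

15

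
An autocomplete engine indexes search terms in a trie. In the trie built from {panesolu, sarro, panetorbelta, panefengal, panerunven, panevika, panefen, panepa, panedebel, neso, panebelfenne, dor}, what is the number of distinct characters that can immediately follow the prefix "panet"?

1

Walk "panet" from the root, arriving at one node.
Characters that immediately follow "panet" among the stored strings: {o}.
That node has 1 child edge.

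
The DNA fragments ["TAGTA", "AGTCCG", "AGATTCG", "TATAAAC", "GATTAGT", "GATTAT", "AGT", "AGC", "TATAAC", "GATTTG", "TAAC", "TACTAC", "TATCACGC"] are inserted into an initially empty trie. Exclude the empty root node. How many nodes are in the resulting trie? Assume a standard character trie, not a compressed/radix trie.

Count nodes per top-level branch (shared prefixes stored once):
  'A'-branch (AGATTCG, AGC, AGT, AGTCCG): 12 nodes
  'G'-branch (GATTAGT, GATTAT, GATTTG): 10 nodes
  'T'-branch (TAAC, TACTAC, TAGTA, TATAAAC, TATAAC, TATCACGC): 22 nodes
Sum: 44

44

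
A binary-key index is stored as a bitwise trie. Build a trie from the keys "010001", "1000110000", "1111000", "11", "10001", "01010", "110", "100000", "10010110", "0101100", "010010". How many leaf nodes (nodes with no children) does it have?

9

A leaf is a node with no children — equivalently, the end of a word that is not a proper prefix of any other stored word.
Those words: "010001", "010010", "01010", "0101100", "100000", "1000110000", "10010110", "110", "1111000"
Leaf count: 9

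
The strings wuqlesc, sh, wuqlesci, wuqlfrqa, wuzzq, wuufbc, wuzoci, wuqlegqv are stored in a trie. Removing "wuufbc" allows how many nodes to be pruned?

Walk "wuufbc" from the leaf back toward the root, removing each node that no remaining word uses.
The suffix "ufbc" (4 nodes) is used only by "wuufbc"; the node for "wu" still has the child "q", so pruning stops there.
Nodes removed: 4

4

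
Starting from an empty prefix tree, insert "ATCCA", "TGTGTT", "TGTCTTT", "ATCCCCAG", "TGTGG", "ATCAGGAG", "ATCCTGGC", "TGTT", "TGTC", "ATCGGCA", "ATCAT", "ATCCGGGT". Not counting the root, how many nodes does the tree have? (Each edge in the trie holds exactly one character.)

39

Trace insertions, counting only characters that open a new branch:
  "ATCCA" → 5 new (A, T, C, C, A)
  "TGTGTT" → 6 new (T, G, T, G, T, T)
  "TGTCTTT" → prefix "TGT" already present; 4 new (C, T, T, T)
  "ATCCCCAG" → prefix "ATCC" already present; 4 new (C, C, A, G)
  "TGTGG" → prefix "TGTG" already present; 1 new (G)
  "ATCAGGAG" → prefix "ATC" already present; 5 new (A, G, G, A, G)
  "ATCCTGGC" → prefix "ATCC" already present; 4 new (T, G, G, C)
  "TGTT" → prefix "TGT" already present; 1 new (T)
  "TGTC" → prefix "TGTC" already present; 0 new (none)
  "ATCGGCA" → prefix "ATC" already present; 4 new (G, G, C, A)
  "ATCAT" → prefix "ATCA" already present; 1 new (T)
  "ATCCGGGT" → prefix "ATCC" already present; 4 new (G, G, G, T)
Total nodes = 5 + 6 + 4 + 4 + 1 + 5 + 4 + 1 + 0 + 4 + 1 + 4 = 39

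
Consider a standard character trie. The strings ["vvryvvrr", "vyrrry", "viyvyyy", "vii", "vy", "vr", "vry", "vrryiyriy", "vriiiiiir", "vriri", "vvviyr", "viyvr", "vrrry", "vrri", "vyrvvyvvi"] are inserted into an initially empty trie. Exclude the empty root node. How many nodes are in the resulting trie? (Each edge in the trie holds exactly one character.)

52

Count nodes per top-level branch (shared prefixes stored once):
  'v'-branch (vii, viyvr, viyvyyy, vr, vriiiiiir, vriri, vrri, vrrry, vrryiyriy, vry, vvryvvrr, vvviyr, vy, vyrrry, vyrvvyvvi): 52 nodes
Sum: 52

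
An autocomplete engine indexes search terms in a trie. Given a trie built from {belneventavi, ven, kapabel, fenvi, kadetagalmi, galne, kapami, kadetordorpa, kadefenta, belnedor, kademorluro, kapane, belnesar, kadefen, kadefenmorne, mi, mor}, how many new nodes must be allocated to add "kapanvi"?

2

Walking "kapanvi" from the root, the first 5 characters ("kapan") follow existing edges; "v" is the first miss.
So 7 − 5 = 2 new nodes.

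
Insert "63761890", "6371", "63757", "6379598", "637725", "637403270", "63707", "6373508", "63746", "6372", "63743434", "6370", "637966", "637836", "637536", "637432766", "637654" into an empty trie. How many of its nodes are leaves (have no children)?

16

A leaf is a node with no children — equivalently, the end of a word that is not a proper prefix of any other stored word.
Those words: "63707", "6371", "6372", "6373508", "637403270", "637432766", "63743434", "63746", "637536", "63757", "63761890", "637654", "637725", "637836", "6379598", "637966"
Leaf count: 16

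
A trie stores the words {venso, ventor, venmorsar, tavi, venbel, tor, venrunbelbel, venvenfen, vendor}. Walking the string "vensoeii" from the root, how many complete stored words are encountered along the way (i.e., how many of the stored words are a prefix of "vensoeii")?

1

Walk "vensoeii" from the root; an end-of-word marker is hit whenever a stored word is a prefix of "vensoeii".
Prefixes of the query that are stored words: "venso"
Count: 1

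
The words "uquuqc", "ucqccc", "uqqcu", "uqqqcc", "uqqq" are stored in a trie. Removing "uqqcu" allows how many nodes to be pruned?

2

Walk "uqqcu" from the leaf back toward the root, removing each node that no remaining word uses.
The suffix "cu" (2 nodes) is used only by "uqqcu"; the node for "uqq" still has the child "q", so pruning stops there.
Nodes removed: 2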